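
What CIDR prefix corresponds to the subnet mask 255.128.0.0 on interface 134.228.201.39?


Binary: 11111111.10000000.00000000.00000000
Count leading 1s
Prefix: /9


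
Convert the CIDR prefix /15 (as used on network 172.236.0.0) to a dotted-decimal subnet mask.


/15 means 15 network bits, 17 host bits
Binary: 11111111111111100000000000000000
Mask: 255.254.0.0


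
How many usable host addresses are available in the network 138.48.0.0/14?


Host bits = 32 - 14 = 18
Total addresses = 2^18 = 262144
Usable = total - 2 (network and broadcast)
Usable hosts: 262142


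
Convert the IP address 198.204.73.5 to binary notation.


198 = 11000110
204 = 11001100
73 = 01001001
5 = 00000101
Binary: 11000110.11001100.01001001.00000101


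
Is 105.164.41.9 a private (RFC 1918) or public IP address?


RFC 1918 private ranges:
  10.0.0.0/8 (10.0.0.0 - 10.255.255.255)
  172.16.0.0/12 (172.16.0.0 - 172.31.255.255)
  192.168.0.0/16 (192.168.0.0 - 192.168.255.255)
Public (not in any RFC 1918 range)


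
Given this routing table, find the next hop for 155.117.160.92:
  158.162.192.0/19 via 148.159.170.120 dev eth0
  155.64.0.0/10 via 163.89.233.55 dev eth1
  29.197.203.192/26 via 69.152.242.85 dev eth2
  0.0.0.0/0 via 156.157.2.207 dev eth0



Longest prefix match for 155.117.160.92:
  /19 158.162.192.0: no
  /10 155.64.0.0: MATCH
  /26 29.197.203.192: no
  /0 0.0.0.0: MATCH
Selected: next-hop 163.89.233.55 via eth1 (matched /10)


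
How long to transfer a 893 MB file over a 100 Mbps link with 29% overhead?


Effective throughput = 100 * (1 - 29/100) = 71 Mbps
File size in Mb = 893 * 8 = 7144 Mb
Time = 7144 / 71
Time = 100.6197 seconds


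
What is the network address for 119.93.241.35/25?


IP:   01110111.01011101.11110001.00100011
Mask: 11111111.11111111.11111111.10000000
AND operation:
Net:  01110111.01011101.11110001.00000000
Network: 119.93.241.0/25


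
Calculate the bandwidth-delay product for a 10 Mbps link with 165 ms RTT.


BDP = bandwidth * RTT
= 10 Mbps * 165 ms
= 10 * 1e6 * 165 / 1000 bits
= 1650000 bits
= 206250 bytes
= 201.416 KB
BDP = 1650000 bits (206250 bytes)


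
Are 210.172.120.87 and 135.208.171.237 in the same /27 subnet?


Mask: 255.255.255.224
210.172.120.87 AND mask = 210.172.120.64
135.208.171.237 AND mask = 135.208.171.224
No, different subnets (210.172.120.64 vs 135.208.171.224)


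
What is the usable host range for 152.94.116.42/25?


Network: 152.94.116.0
Broadcast: 152.94.116.127
First usable = network + 1
Last usable = broadcast - 1
Range: 152.94.116.1 to 152.94.116.126


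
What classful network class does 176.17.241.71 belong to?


First octet: 176
Binary: 10110000
10xxxxxx -> Class B (128-191)
Class B, default mask 255.255.0.0 (/16)


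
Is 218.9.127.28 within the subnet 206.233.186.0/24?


Subnet network: 206.233.186.0
Test IP AND mask: 218.9.127.0
No, 218.9.127.28 is not in 206.233.186.0/24


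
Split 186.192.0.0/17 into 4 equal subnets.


New prefix = 17 + 2 = 19
Each subnet has 8192 addresses
  186.192.0.0/19
  186.192.32.0/19
  186.192.64.0/19
  186.192.96.0/19
Subnets: 186.192.0.0/19, 186.192.32.0/19, 186.192.64.0/19, 186.192.96.0/19


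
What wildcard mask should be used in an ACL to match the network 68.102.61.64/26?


Subnet mask: 255.255.255.192
Wildcard = 255.255.255.255 - subnet mask
255 - 255 = 0
255 - 255 = 0
255 - 255 = 0
255 - 192 = 63
Wildcard: 0.0.0.63


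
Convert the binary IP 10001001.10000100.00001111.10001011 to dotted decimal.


10001001 = 137
10000100 = 132
00001111 = 15
10001011 = 139
IP: 137.132.15.139


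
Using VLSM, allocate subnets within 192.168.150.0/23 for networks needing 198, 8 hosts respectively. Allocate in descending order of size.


198 hosts -> /24 (254 usable): 192.168.150.0/24
8 hosts -> /28 (14 usable): 192.168.151.0/28
Allocation: 192.168.150.0/24 (198 hosts, 254 usable); 192.168.151.0/28 (8 hosts, 14 usable)


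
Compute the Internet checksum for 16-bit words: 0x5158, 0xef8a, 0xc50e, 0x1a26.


Sum all words (with carry folding):
+ 0x5158 = 0x5158
+ 0xef8a = 0x40e3
+ 0xc50e = 0x05f2
+ 0x1a26 = 0x2018
One's complement: ~0x2018
Checksum = 0xdfe7


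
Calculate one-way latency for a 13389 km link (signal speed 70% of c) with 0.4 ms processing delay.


Speed = 0.7 * 3e5 km/s = 210000 km/s
Propagation delay = 13389 / 210000 = 0.0638 s = 63.7571 ms
Processing delay = 0.4 ms
Total one-way latency = 64.1571 ms


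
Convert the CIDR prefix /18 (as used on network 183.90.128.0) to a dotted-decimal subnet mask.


/18 means 18 network bits, 14 host bits
Binary: 11111111111111111100000000000000
Mask: 255.255.192.0


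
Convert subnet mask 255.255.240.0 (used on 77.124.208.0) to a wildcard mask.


Subnet mask: 255.255.240.0
Wildcard = 255.255.255.255 - subnet mask
255 - 255 = 0
255 - 255 = 0
255 - 240 = 15
255 - 0 = 255
Wildcard: 0.0.15.255


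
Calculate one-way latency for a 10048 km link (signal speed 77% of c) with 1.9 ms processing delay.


Speed = 0.77 * 3e5 km/s = 231000 km/s
Propagation delay = 10048 / 231000 = 0.0435 s = 43.4978 ms
Processing delay = 1.9 ms
Total one-way latency = 45.3978 ms


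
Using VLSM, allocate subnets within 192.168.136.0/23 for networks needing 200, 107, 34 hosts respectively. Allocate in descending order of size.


200 hosts -> /24 (254 usable): 192.168.136.0/24
107 hosts -> /25 (126 usable): 192.168.137.0/25
34 hosts -> /26 (62 usable): 192.168.137.128/26
Allocation: 192.168.136.0/24 (200 hosts, 254 usable); 192.168.137.0/25 (107 hosts, 126 usable); 192.168.137.128/26 (34 hosts, 62 usable)


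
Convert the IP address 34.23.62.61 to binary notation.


34 = 00100010
23 = 00010111
62 = 00111110
61 = 00111101
Binary: 00100010.00010111.00111110.00111101


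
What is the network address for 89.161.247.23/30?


IP:   01011001.10100001.11110111.00010111
Mask: 11111111.11111111.11111111.11111100
AND operation:
Net:  01011001.10100001.11110111.00010100
Network: 89.161.247.20/30


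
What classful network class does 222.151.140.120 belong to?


First octet: 222
Binary: 11011110
110xxxxx -> Class C (192-223)
Class C, default mask 255.255.255.0 (/24)


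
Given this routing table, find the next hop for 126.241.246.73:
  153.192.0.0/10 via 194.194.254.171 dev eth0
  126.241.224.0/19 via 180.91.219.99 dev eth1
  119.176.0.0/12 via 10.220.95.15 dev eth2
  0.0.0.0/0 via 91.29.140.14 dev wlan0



Longest prefix match for 126.241.246.73:
  /10 153.192.0.0: no
  /19 126.241.224.0: MATCH
  /12 119.176.0.0: no
  /0 0.0.0.0: MATCH
Selected: next-hop 180.91.219.99 via eth1 (matched /19)


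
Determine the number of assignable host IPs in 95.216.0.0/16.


Host bits = 32 - 16 = 16
Total addresses = 2^16 = 65536
Usable = total - 2 (network and broadcast)
Usable hosts: 65534


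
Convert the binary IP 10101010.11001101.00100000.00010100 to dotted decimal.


10101010 = 170
11001101 = 205
00100000 = 32
00010100 = 20
IP: 170.205.32.20


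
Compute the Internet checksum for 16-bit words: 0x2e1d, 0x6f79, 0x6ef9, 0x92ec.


Sum all words (with carry folding):
+ 0x2e1d = 0x2e1d
+ 0x6f79 = 0x9d96
+ 0x6ef9 = 0x0c90
+ 0x92ec = 0x9f7c
One's complement: ~0x9f7c
Checksum = 0x6083


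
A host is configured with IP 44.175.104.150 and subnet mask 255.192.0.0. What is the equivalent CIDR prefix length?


Binary: 11111111.11000000.00000000.00000000
Count leading 1s
Prefix: /10


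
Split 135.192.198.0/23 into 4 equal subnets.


New prefix = 23 + 2 = 25
Each subnet has 128 addresses
  135.192.198.0/25
  135.192.198.128/25
  135.192.199.0/25
  135.192.199.128/25
Subnets: 135.192.198.0/25, 135.192.198.128/25, 135.192.199.0/25, 135.192.199.128/25


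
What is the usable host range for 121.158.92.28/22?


Network: 121.158.92.0
Broadcast: 121.158.95.255
First usable = network + 1
Last usable = broadcast - 1
Range: 121.158.92.1 to 121.158.95.254


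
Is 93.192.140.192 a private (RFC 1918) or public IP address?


RFC 1918 private ranges:
  10.0.0.0/8 (10.0.0.0 - 10.255.255.255)
  172.16.0.0/12 (172.16.0.0 - 172.31.255.255)
  192.168.0.0/16 (192.168.0.0 - 192.168.255.255)
Public (not in any RFC 1918 range)


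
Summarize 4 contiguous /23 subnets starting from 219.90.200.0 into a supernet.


Original prefix: /23
Number of subnets: 4 = 2^2
New prefix = 23 - 2 = 21
Supernet: 219.90.200.0/21


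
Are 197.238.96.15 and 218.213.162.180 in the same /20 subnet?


Mask: 255.255.240.0
197.238.96.15 AND mask = 197.238.96.0
218.213.162.180 AND mask = 218.213.160.0
No, different subnets (197.238.96.0 vs 218.213.160.0)


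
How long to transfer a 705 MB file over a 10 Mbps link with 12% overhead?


Effective throughput = 10 * (1 - 12/100) = 8.8 Mbps
File size in Mb = 705 * 8 = 5640 Mb
Time = 5640 / 8.8
Time = 640.9091 seconds


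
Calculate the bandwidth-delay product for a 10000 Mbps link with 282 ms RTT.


BDP = bandwidth * RTT
= 10000 Mbps * 282 ms
= 10000 * 1e6 * 282 / 1000 bits
= 2820000000 bits
= 352500000 bytes
= 344238.2812 KB
BDP = 2820000000 bits (352500000 bytes)


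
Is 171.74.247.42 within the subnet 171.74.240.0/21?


Subnet network: 171.74.240.0
Test IP AND mask: 171.74.240.0
Yes, 171.74.247.42 is in 171.74.240.0/21


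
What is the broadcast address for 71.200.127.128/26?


Network: 71.200.127.128/26
Host bits = 6
Set all host bits to 1:
Broadcast: 71.200.127.191


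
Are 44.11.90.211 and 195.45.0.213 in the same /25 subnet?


Mask: 255.255.255.128
44.11.90.211 AND mask = 44.11.90.128
195.45.0.213 AND mask = 195.45.0.128
No, different subnets (44.11.90.128 vs 195.45.0.128)


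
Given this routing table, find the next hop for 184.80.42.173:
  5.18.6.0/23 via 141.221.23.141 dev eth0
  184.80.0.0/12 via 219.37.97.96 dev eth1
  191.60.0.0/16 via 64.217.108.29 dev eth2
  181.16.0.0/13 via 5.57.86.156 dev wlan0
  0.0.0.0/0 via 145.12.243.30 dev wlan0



Longest prefix match for 184.80.42.173:
  /23 5.18.6.0: no
  /12 184.80.0.0: MATCH
  /16 191.60.0.0: no
  /13 181.16.0.0: no
  /0 0.0.0.0: MATCH
Selected: next-hop 219.37.97.96 via eth1 (matched /12)


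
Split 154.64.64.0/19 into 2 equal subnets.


New prefix = 19 + 1 = 20
Each subnet has 4096 addresses
  154.64.64.0/20
  154.64.80.0/20
Subnets: 154.64.64.0/20, 154.64.80.0/20


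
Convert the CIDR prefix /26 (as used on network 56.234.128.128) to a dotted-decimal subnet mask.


/26 means 26 network bits, 6 host bits
Binary: 11111111111111111111111111000000
Mask: 255.255.255.192


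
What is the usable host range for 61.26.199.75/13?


Network: 61.24.0.0
Broadcast: 61.31.255.255
First usable = network + 1
Last usable = broadcast - 1
Range: 61.24.0.1 to 61.31.255.254


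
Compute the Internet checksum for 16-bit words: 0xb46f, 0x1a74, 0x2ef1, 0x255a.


Sum all words (with carry folding):
+ 0xb46f = 0xb46f
+ 0x1a74 = 0xcee3
+ 0x2ef1 = 0xfdd4
+ 0x255a = 0x232f
One's complement: ~0x232f
Checksum = 0xdcd0


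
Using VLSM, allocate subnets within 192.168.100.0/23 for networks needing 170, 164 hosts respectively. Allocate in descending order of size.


170 hosts -> /24 (254 usable): 192.168.100.0/24
164 hosts -> /24 (254 usable): 192.168.101.0/24
Allocation: 192.168.100.0/24 (170 hosts, 254 usable); 192.168.101.0/24 (164 hosts, 254 usable)


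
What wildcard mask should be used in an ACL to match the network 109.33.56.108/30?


Subnet mask: 255.255.255.252
Wildcard = 255.255.255.255 - subnet mask
255 - 255 = 0
255 - 255 = 0
255 - 255 = 0
255 - 252 = 3
Wildcard: 0.0.0.3


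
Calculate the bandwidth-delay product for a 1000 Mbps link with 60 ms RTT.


BDP = bandwidth * RTT
= 1000 Mbps * 60 ms
= 1000 * 1e6 * 60 / 1000 bits
= 60000000 bits
= 7500000 bytes
= 7324.2188 KB
BDP = 60000000 bits (7500000 bytes)


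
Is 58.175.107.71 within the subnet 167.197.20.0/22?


Subnet network: 167.197.20.0
Test IP AND mask: 58.175.104.0
No, 58.175.107.71 is not in 167.197.20.0/22


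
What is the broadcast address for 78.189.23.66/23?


Network: 78.189.22.0/23
Host bits = 9
Set all host bits to 1:
Broadcast: 78.189.23.255


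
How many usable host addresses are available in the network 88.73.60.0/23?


Host bits = 32 - 23 = 9
Total addresses = 2^9 = 512
Usable = total - 2 (network and broadcast)
Usable hosts: 510


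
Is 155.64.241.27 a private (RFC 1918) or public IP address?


RFC 1918 private ranges:
  10.0.0.0/8 (10.0.0.0 - 10.255.255.255)
  172.16.0.0/12 (172.16.0.0 - 172.31.255.255)
  192.168.0.0/16 (192.168.0.0 - 192.168.255.255)
Public (not in any RFC 1918 range)


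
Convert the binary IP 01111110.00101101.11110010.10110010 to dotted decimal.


01111110 = 126
00101101 = 45
11110010 = 242
10110010 = 178
IP: 126.45.242.178


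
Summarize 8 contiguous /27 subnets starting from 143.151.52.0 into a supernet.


Original prefix: /27
Number of subnets: 8 = 2^3
New prefix = 27 - 3 = 24
Supernet: 143.151.52.0/24


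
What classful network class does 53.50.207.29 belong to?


First octet: 53
Binary: 00110101
0xxxxxxx -> Class A (1-126)
Class A, default mask 255.0.0.0 (/8)


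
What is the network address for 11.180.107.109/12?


IP:   00001011.10110100.01101011.01101101
Mask: 11111111.11110000.00000000.00000000
AND operation:
Net:  00001011.10110000.00000000.00000000
Network: 11.176.0.0/12


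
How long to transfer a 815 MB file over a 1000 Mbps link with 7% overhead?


Effective throughput = 1000 * (1 - 7/100) = 930.0 Mbps
File size in Mb = 815 * 8 = 6520 Mb
Time = 6520 / 930.0
Time = 7.0108 seconds


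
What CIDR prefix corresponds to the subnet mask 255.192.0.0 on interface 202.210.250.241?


Binary: 11111111.11000000.00000000.00000000
Count leading 1s
Prefix: /10


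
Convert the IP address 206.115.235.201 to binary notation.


206 = 11001110
115 = 01110011
235 = 11101011
201 = 11001001
Binary: 11001110.01110011.11101011.11001001


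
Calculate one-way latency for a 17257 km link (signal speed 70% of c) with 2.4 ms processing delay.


Speed = 0.7 * 3e5 km/s = 210000 km/s
Propagation delay = 17257 / 210000 = 0.0822 s = 82.1762 ms
Processing delay = 2.4 ms
Total one-way latency = 84.5762 ms


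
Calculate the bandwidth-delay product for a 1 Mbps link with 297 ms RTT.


BDP = bandwidth * RTT
= 1 Mbps * 297 ms
= 1 * 1e6 * 297 / 1000 bits
= 297000 bits
= 37125 bytes
= 36.2549 KB
BDP = 297000 bits (37125 bytes)


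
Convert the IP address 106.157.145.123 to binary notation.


106 = 01101010
157 = 10011101
145 = 10010001
123 = 01111011
Binary: 01101010.10011101.10010001.01111011


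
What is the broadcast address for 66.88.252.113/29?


Network: 66.88.252.112/29
Host bits = 3
Set all host bits to 1:
Broadcast: 66.88.252.119


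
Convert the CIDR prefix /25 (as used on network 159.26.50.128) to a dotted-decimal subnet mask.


/25 means 25 network bits, 7 host bits
Binary: 11111111111111111111111110000000
Mask: 255.255.255.128


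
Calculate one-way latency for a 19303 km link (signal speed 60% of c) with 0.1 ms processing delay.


Speed = 0.6 * 3e5 km/s = 180000 km/s
Propagation delay = 19303 / 180000 = 0.1072 s = 107.2389 ms
Processing delay = 0.1 ms
Total one-way latency = 107.3389 ms


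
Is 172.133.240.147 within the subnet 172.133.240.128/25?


Subnet network: 172.133.240.128
Test IP AND mask: 172.133.240.128
Yes, 172.133.240.147 is in 172.133.240.128/25


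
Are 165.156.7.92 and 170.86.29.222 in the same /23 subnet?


Mask: 255.255.254.0
165.156.7.92 AND mask = 165.156.6.0
170.86.29.222 AND mask = 170.86.28.0
No, different subnets (165.156.6.0 vs 170.86.28.0)


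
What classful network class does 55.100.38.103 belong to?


First octet: 55
Binary: 00110111
0xxxxxxx -> Class A (1-126)
Class A, default mask 255.0.0.0 (/8)


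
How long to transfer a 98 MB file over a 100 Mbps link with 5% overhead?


Effective throughput = 100 * (1 - 5/100) = 95 Mbps
File size in Mb = 98 * 8 = 784 Mb
Time = 784 / 95
Time = 8.2526 seconds


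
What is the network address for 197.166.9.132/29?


IP:   11000101.10100110.00001001.10000100
Mask: 11111111.11111111.11111111.11111000
AND operation:
Net:  11000101.10100110.00001001.10000000
Network: 197.166.9.128/29


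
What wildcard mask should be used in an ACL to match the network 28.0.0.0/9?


Subnet mask: 255.128.0.0
Wildcard = 255.255.255.255 - subnet mask
255 - 255 = 0
255 - 128 = 127
255 - 0 = 255
255 - 0 = 255
Wildcard: 0.127.255.255


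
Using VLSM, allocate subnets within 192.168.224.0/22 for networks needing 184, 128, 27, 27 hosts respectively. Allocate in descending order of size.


184 hosts -> /24 (254 usable): 192.168.224.0/24
128 hosts -> /24 (254 usable): 192.168.225.0/24
27 hosts -> /27 (30 usable): 192.168.226.0/27
27 hosts -> /27 (30 usable): 192.168.226.32/27
Allocation: 192.168.224.0/24 (184 hosts, 254 usable); 192.168.225.0/24 (128 hosts, 254 usable); 192.168.226.0/27 (27 hosts, 30 usable); 192.168.226.32/27 (27 hosts, 30 usable)


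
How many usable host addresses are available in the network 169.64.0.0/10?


Host bits = 32 - 10 = 22
Total addresses = 2^22 = 4194304
Usable = total - 2 (network and broadcast)
Usable hosts: 4194302


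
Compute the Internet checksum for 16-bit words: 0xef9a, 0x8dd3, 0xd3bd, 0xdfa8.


Sum all words (with carry folding):
+ 0xef9a = 0xef9a
+ 0x8dd3 = 0x7d6e
+ 0xd3bd = 0x512c
+ 0xdfa8 = 0x30d5
One's complement: ~0x30d5
Checksum = 0xcf2a


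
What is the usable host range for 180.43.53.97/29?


Network: 180.43.53.96
Broadcast: 180.43.53.103
First usable = network + 1
Last usable = broadcast - 1
Range: 180.43.53.97 to 180.43.53.102


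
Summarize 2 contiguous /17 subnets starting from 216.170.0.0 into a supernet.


Original prefix: /17
Number of subnets: 2 = 2^1
New prefix = 17 - 1 = 16
Supernet: 216.170.0.0/16


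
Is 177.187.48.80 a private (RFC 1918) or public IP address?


RFC 1918 private ranges:
  10.0.0.0/8 (10.0.0.0 - 10.255.255.255)
  172.16.0.0/12 (172.16.0.0 - 172.31.255.255)
  192.168.0.0/16 (192.168.0.0 - 192.168.255.255)
Public (not in any RFC 1918 range)


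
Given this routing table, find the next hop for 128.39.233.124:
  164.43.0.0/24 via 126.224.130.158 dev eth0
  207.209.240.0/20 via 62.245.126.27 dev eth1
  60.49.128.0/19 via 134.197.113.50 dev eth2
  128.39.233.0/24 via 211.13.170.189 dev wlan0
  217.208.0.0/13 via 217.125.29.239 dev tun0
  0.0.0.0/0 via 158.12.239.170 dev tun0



Longest prefix match for 128.39.233.124:
  /24 164.43.0.0: no
  /20 207.209.240.0: no
  /19 60.49.128.0: no
  /24 128.39.233.0: MATCH
  /13 217.208.0.0: no
  /0 0.0.0.0: MATCH
Selected: next-hop 211.13.170.189 via wlan0 (matched /24)


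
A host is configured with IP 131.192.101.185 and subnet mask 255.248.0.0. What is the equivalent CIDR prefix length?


Binary: 11111111.11111000.00000000.00000000
Count leading 1s
Prefix: /13


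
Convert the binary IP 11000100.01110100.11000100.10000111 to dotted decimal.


11000100 = 196
01110100 = 116
11000100 = 196
10000111 = 135
IP: 196.116.196.135


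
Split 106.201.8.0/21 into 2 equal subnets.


New prefix = 21 + 1 = 22
Each subnet has 1024 addresses
  106.201.8.0/22
  106.201.12.0/22
Subnets: 106.201.8.0/22, 106.201.12.0/22


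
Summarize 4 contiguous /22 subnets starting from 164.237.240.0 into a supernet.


Original prefix: /22
Number of subnets: 4 = 2^2
New prefix = 22 - 2 = 20
Supernet: 164.237.240.0/20


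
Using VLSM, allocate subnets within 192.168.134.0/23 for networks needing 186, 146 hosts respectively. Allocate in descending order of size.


186 hosts -> /24 (254 usable): 192.168.134.0/24
146 hosts -> /24 (254 usable): 192.168.135.0/24
Allocation: 192.168.134.0/24 (186 hosts, 254 usable); 192.168.135.0/24 (146 hosts, 254 usable)


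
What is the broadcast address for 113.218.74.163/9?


Network: 113.128.0.0/9
Host bits = 23
Set all host bits to 1:
Broadcast: 113.255.255.255


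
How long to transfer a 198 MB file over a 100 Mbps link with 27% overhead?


Effective throughput = 100 * (1 - 27/100) = 73 Mbps
File size in Mb = 198 * 8 = 1584 Mb
Time = 1584 / 73
Time = 21.6986 seconds


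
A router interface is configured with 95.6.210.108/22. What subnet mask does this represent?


/22 means 22 network bits, 10 host bits
Binary: 11111111111111111111110000000000
Mask: 255.255.252.0


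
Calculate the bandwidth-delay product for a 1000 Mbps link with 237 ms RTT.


BDP = bandwidth * RTT
= 1000 Mbps * 237 ms
= 1000 * 1e6 * 237 / 1000 bits
= 237000000 bits
= 29625000 bytes
= 28930.6641 KB
BDP = 237000000 bits (29625000 bytes)


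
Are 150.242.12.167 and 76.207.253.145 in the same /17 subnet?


Mask: 255.255.128.0
150.242.12.167 AND mask = 150.242.0.0
76.207.253.145 AND mask = 76.207.128.0
No, different subnets (150.242.0.0 vs 76.207.128.0)


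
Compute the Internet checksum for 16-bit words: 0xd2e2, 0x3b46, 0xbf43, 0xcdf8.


Sum all words (with carry folding):
+ 0xd2e2 = 0xd2e2
+ 0x3b46 = 0x0e29
+ 0xbf43 = 0xcd6c
+ 0xcdf8 = 0x9b65
One's complement: ~0x9b65
Checksum = 0x649a


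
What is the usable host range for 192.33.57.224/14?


Network: 192.32.0.0
Broadcast: 192.35.255.255
First usable = network + 1
Last usable = broadcast - 1
Range: 192.32.0.1 to 192.35.255.254


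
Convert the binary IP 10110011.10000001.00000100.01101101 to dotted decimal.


10110011 = 179
10000001 = 129
00000100 = 4
01101101 = 109
IP: 179.129.4.109


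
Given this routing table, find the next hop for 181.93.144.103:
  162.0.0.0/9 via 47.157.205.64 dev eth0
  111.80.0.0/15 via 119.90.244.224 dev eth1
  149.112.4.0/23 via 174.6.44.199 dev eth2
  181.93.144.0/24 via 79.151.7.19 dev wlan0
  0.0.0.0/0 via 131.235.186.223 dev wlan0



Longest prefix match for 181.93.144.103:
  /9 162.0.0.0: no
  /15 111.80.0.0: no
  /23 149.112.4.0: no
  /24 181.93.144.0: MATCH
  /0 0.0.0.0: MATCH
Selected: next-hop 79.151.7.19 via wlan0 (matched /24)


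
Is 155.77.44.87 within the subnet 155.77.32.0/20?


Subnet network: 155.77.32.0
Test IP AND mask: 155.77.32.0
Yes, 155.77.44.87 is in 155.77.32.0/20


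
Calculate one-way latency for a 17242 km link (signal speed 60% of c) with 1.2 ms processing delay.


Speed = 0.6 * 3e5 km/s = 180000 km/s
Propagation delay = 17242 / 180000 = 0.0958 s = 95.7889 ms
Processing delay = 1.2 ms
Total one-way latency = 96.9889 ms


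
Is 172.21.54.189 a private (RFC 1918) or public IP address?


RFC 1918 private ranges:
  10.0.0.0/8 (10.0.0.0 - 10.255.255.255)
  172.16.0.0/12 (172.16.0.0 - 172.31.255.255)
  192.168.0.0/16 (192.168.0.0 - 192.168.255.255)
Private (in 172.16.0.0/12)


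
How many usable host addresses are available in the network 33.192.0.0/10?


Host bits = 32 - 10 = 22
Total addresses = 2^22 = 4194304
Usable = total - 2 (network and broadcast)
Usable hosts: 4194302


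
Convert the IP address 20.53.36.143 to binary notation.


20 = 00010100
53 = 00110101
36 = 00100100
143 = 10001111
Binary: 00010100.00110101.00100100.10001111


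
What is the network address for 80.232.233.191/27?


IP:   01010000.11101000.11101001.10111111
Mask: 11111111.11111111.11111111.11100000
AND operation:
Net:  01010000.11101000.11101001.10100000
Network: 80.232.233.160/27


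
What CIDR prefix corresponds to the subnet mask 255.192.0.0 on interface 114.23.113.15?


Binary: 11111111.11000000.00000000.00000000
Count leading 1s
Prefix: /10


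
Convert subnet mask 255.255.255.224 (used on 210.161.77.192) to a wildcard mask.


Subnet mask: 255.255.255.224
Wildcard = 255.255.255.255 - subnet mask
255 - 255 = 0
255 - 255 = 0
255 - 255 = 0
255 - 224 = 31
Wildcard: 0.0.0.31


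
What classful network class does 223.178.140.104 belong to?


First octet: 223
Binary: 11011111
110xxxxx -> Class C (192-223)
Class C, default mask 255.255.255.0 (/24)


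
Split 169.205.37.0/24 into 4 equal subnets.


New prefix = 24 + 2 = 26
Each subnet has 64 addresses
  169.205.37.0/26
  169.205.37.64/26
  169.205.37.128/26
  169.205.37.192/26
Subnets: 169.205.37.0/26, 169.205.37.64/26, 169.205.37.128/26, 169.205.37.192/26


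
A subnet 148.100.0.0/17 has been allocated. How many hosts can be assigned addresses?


Host bits = 32 - 17 = 15
Total addresses = 2^15 = 32768
Usable = total - 2 (network and broadcast)
Usable hosts: 32766


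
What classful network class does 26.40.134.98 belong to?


First octet: 26
Binary: 00011010
0xxxxxxx -> Class A (1-126)
Class A, default mask 255.0.0.0 (/8)


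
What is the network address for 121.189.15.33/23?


IP:   01111001.10111101.00001111.00100001
Mask: 11111111.11111111.11111110.00000000
AND operation:
Net:  01111001.10111101.00001110.00000000
Network: 121.189.14.0/23


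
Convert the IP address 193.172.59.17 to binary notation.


193 = 11000001
172 = 10101100
59 = 00111011
17 = 00010001
Binary: 11000001.10101100.00111011.00010001


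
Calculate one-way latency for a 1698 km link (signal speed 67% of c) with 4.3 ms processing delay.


Speed = 0.67 * 3e5 km/s = 201000 km/s
Propagation delay = 1698 / 201000 = 0.0084 s = 8.4478 ms
Processing delay = 4.3 ms
Total one-way latency = 12.7478 ms


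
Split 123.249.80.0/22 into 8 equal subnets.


New prefix = 22 + 3 = 25
Each subnet has 128 addresses
  123.249.80.0/25
  123.249.80.128/25
  123.249.81.0/25
  123.249.81.128/25
  123.249.82.0/25
  123.249.82.128/25
  123.249.83.0/25
  123.249.83.128/25
Subnets: 123.249.80.0/25, 123.249.80.128/25, 123.249.81.0/25, 123.249.81.128/25, 123.249.82.0/25, 123.249.82.128/25, 123.249.83.0/25, 123.249.83.128/25


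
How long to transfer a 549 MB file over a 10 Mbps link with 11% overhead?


Effective throughput = 10 * (1 - 11/100) = 8.9 Mbps
File size in Mb = 549 * 8 = 4392 Mb
Time = 4392 / 8.9
Time = 493.4831 seconds


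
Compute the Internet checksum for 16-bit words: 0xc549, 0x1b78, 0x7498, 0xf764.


Sum all words (with carry folding):
+ 0xc549 = 0xc549
+ 0x1b78 = 0xe0c1
+ 0x7498 = 0x555a
+ 0xf764 = 0x4cbf
One's complement: ~0x4cbf
Checksum = 0xb340


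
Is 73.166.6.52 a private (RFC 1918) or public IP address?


RFC 1918 private ranges:
  10.0.0.0/8 (10.0.0.0 - 10.255.255.255)
  172.16.0.0/12 (172.16.0.0 - 172.31.255.255)
  192.168.0.0/16 (192.168.0.0 - 192.168.255.255)
Public (not in any RFC 1918 range)


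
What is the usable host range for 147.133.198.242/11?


Network: 147.128.0.0
Broadcast: 147.159.255.255
First usable = network + 1
Last usable = broadcast - 1
Range: 147.128.0.1 to 147.159.255.254


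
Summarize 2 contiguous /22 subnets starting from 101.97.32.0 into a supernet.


Original prefix: /22
Number of subnets: 2 = 2^1
New prefix = 22 - 1 = 21
Supernet: 101.97.32.0/21


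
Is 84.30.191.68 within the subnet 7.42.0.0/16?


Subnet network: 7.42.0.0
Test IP AND mask: 84.30.0.0
No, 84.30.191.68 is not in 7.42.0.0/16


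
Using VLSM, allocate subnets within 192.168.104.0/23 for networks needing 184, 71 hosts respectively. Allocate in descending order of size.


184 hosts -> /24 (254 usable): 192.168.104.0/24
71 hosts -> /25 (126 usable): 192.168.105.0/25
Allocation: 192.168.104.0/24 (184 hosts, 254 usable); 192.168.105.0/25 (71 hosts, 126 usable)


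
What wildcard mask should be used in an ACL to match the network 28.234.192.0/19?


Subnet mask: 255.255.224.0
Wildcard = 255.255.255.255 - subnet mask
255 - 255 = 0
255 - 255 = 0
255 - 224 = 31
255 - 0 = 255
Wildcard: 0.0.31.255


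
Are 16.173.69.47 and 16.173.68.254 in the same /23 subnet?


Mask: 255.255.254.0
16.173.69.47 AND mask = 16.173.68.0
16.173.68.254 AND mask = 16.173.68.0
Yes, same subnet (16.173.68.0)


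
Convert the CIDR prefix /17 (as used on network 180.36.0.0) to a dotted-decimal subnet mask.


/17 means 17 network bits, 15 host bits
Binary: 11111111111111111000000000000000
Mask: 255.255.128.0


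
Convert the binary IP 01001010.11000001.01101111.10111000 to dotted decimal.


01001010 = 74
11000001 = 193
01101111 = 111
10111000 = 184
IP: 74.193.111.184


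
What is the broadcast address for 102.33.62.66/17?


Network: 102.33.0.0/17
Host bits = 15
Set all host bits to 1:
Broadcast: 102.33.127.255


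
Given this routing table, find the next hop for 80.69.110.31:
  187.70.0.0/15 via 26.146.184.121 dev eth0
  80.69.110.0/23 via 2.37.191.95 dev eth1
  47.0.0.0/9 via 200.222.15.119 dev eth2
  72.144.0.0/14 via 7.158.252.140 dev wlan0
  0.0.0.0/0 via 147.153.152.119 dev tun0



Longest prefix match for 80.69.110.31:
  /15 187.70.0.0: no
  /23 80.69.110.0: MATCH
  /9 47.0.0.0: no
  /14 72.144.0.0: no
  /0 0.0.0.0: MATCH
Selected: next-hop 2.37.191.95 via eth1 (matched /23)


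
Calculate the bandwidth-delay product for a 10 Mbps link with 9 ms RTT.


BDP = bandwidth * RTT
= 10 Mbps * 9 ms
= 10 * 1e6 * 9 / 1000 bits
= 90000 bits
= 11250 bytes
= 10.9863 KB
BDP = 90000 bits (11250 bytes)


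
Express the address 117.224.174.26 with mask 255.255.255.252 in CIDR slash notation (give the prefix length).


Binary: 11111111.11111111.11111111.11111100
Count leading 1s
Prefix: /30


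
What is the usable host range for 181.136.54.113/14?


Network: 181.136.0.0
Broadcast: 181.139.255.255
First usable = network + 1
Last usable = broadcast - 1
Range: 181.136.0.1 to 181.139.255.254


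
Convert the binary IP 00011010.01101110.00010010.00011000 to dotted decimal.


00011010 = 26
01101110 = 110
00010010 = 18
00011000 = 24
IP: 26.110.18.24


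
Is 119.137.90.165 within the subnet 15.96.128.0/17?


Subnet network: 15.96.128.0
Test IP AND mask: 119.137.0.0
No, 119.137.90.165 is not in 15.96.128.0/17


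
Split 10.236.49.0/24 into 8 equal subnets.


New prefix = 24 + 3 = 27
Each subnet has 32 addresses
  10.236.49.0/27
  10.236.49.32/27
  10.236.49.64/27
  10.236.49.96/27
  10.236.49.128/27
  10.236.49.160/27
  10.236.49.192/27
  10.236.49.224/27
Subnets: 10.236.49.0/27, 10.236.49.32/27, 10.236.49.64/27, 10.236.49.96/27, 10.236.49.128/27, 10.236.49.160/27, 10.236.49.192/27, 10.236.49.224/27


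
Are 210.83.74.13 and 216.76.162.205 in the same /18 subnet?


Mask: 255.255.192.0
210.83.74.13 AND mask = 210.83.64.0
216.76.162.205 AND mask = 216.76.128.0
No, different subnets (210.83.64.0 vs 216.76.128.0)


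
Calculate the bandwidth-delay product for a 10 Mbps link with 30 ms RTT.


BDP = bandwidth * RTT
= 10 Mbps * 30 ms
= 10 * 1e6 * 30 / 1000 bits
= 300000 bits
= 37500 bytes
= 36.6211 KB
BDP = 300000 bits (37500 bytes)


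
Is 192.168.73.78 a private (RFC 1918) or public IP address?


RFC 1918 private ranges:
  10.0.0.0/8 (10.0.0.0 - 10.255.255.255)
  172.16.0.0/12 (172.16.0.0 - 172.31.255.255)
  192.168.0.0/16 (192.168.0.0 - 192.168.255.255)
Private (in 192.168.0.0/16)


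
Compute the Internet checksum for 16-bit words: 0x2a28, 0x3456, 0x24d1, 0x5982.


Sum all words (with carry folding):
+ 0x2a28 = 0x2a28
+ 0x3456 = 0x5e7e
+ 0x24d1 = 0x834f
+ 0x5982 = 0xdcd1
One's complement: ~0xdcd1
Checksum = 0x232e


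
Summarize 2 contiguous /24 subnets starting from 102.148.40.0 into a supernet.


Original prefix: /24
Number of subnets: 2 = 2^1
New prefix = 24 - 1 = 23
Supernet: 102.148.40.0/23


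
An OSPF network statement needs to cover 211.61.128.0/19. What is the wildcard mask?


Subnet mask: 255.255.224.0
Wildcard = 255.255.255.255 - subnet mask
255 - 255 = 0
255 - 255 = 0
255 - 224 = 31
255 - 0 = 255
Wildcard: 0.0.31.255


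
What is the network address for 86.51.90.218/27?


IP:   01010110.00110011.01011010.11011010
Mask: 11111111.11111111.11111111.11100000
AND operation:
Net:  01010110.00110011.01011010.11000000
Network: 86.51.90.192/27


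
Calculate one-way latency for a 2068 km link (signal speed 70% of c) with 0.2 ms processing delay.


Speed = 0.7 * 3e5 km/s = 210000 km/s
Propagation delay = 2068 / 210000 = 0.0098 s = 9.8476 ms
Processing delay = 0.2 ms
Total one-way latency = 10.0476 ms


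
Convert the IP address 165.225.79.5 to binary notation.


165 = 10100101
225 = 11100001
79 = 01001111
5 = 00000101
Binary: 10100101.11100001.01001111.00000101


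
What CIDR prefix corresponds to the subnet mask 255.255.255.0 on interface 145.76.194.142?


Binary: 11111111.11111111.11111111.00000000
Count leading 1s
Prefix: /24


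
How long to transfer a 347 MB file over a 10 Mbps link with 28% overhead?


Effective throughput = 10 * (1 - 28/100) = 7.2 Mbps
File size in Mb = 347 * 8 = 2776 Mb
Time = 2776 / 7.2
Time = 385.5556 seconds


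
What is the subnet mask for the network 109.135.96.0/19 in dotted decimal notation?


/19 means 19 network bits, 13 host bits
Binary: 11111111111111111110000000000000
Mask: 255.255.224.0


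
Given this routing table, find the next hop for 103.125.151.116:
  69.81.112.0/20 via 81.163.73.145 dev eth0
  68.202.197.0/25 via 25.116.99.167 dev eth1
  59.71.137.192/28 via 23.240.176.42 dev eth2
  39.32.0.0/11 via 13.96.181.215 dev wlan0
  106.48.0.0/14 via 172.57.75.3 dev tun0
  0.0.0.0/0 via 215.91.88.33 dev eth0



Longest prefix match for 103.125.151.116:
  /20 69.81.112.0: no
  /25 68.202.197.0: no
  /28 59.71.137.192: no
  /11 39.32.0.0: no
  /14 106.48.0.0: no
  /0 0.0.0.0: MATCH
Selected: next-hop 215.91.88.33 via eth0 (matched /0)


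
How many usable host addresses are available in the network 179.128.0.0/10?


Host bits = 32 - 10 = 22
Total addresses = 2^22 = 4194304
Usable = total - 2 (network and broadcast)
Usable hosts: 4194302


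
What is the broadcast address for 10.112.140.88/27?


Network: 10.112.140.64/27
Host bits = 5
Set all host bits to 1:
Broadcast: 10.112.140.95


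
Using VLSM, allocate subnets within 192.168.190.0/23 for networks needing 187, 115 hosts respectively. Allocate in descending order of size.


187 hosts -> /24 (254 usable): 192.168.190.0/24
115 hosts -> /25 (126 usable): 192.168.191.0/25
Allocation: 192.168.190.0/24 (187 hosts, 254 usable); 192.168.191.0/25 (115 hosts, 126 usable)


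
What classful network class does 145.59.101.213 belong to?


First octet: 145
Binary: 10010001
10xxxxxx -> Class B (128-191)
Class B, default mask 255.255.0.0 (/16)


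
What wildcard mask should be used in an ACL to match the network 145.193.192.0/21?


Subnet mask: 255.255.248.0
Wildcard = 255.255.255.255 - subnet mask
255 - 255 = 0
255 - 255 = 0
255 - 248 = 7
255 - 0 = 255
Wildcard: 0.0.7.255


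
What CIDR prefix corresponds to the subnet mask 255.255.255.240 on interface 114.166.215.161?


Binary: 11111111.11111111.11111111.11110000
Count leading 1s
Prefix: /28


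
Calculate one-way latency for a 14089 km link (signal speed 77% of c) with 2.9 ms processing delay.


Speed = 0.77 * 3e5 km/s = 231000 km/s
Propagation delay = 14089 / 231000 = 0.061 s = 60.9913 ms
Processing delay = 2.9 ms
Total one-way latency = 63.8913 ms


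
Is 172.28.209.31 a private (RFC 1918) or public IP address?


RFC 1918 private ranges:
  10.0.0.0/8 (10.0.0.0 - 10.255.255.255)
  172.16.0.0/12 (172.16.0.0 - 172.31.255.255)
  192.168.0.0/16 (192.168.0.0 - 192.168.255.255)
Private (in 172.16.0.0/12)


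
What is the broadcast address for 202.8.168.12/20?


Network: 202.8.160.0/20
Host bits = 12
Set all host bits to 1:
Broadcast: 202.8.175.255


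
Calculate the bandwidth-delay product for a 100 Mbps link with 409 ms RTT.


BDP = bandwidth * RTT
= 100 Mbps * 409 ms
= 100 * 1e6 * 409 / 1000 bits
= 40900000 bits
= 5112500 bytes
= 4992.6758 KB
BDP = 40900000 bits (5112500 bytes)


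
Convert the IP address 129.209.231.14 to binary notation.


129 = 10000001
209 = 11010001
231 = 11100111
14 = 00001110
Binary: 10000001.11010001.11100111.00001110


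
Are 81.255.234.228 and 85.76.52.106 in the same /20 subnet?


Mask: 255.255.240.0
81.255.234.228 AND mask = 81.255.224.0
85.76.52.106 AND mask = 85.76.48.0
No, different subnets (81.255.224.0 vs 85.76.48.0)


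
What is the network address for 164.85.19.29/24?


IP:   10100100.01010101.00010011.00011101
Mask: 11111111.11111111.11111111.00000000
AND operation:
Net:  10100100.01010101.00010011.00000000
Network: 164.85.19.0/24


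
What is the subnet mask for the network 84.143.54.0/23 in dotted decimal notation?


/23 means 23 network bits, 9 host bits
Binary: 11111111111111111111111000000000
Mask: 255.255.254.0


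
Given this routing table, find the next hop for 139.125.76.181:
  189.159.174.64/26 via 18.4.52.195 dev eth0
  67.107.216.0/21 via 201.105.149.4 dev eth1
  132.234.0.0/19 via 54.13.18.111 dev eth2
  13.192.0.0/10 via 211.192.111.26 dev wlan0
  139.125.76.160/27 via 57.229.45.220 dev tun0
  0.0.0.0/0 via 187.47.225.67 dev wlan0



Longest prefix match for 139.125.76.181:
  /26 189.159.174.64: no
  /21 67.107.216.0: no
  /19 132.234.0.0: no
  /10 13.192.0.0: no
  /27 139.125.76.160: MATCH
  /0 0.0.0.0: MATCH
Selected: next-hop 57.229.45.220 via tun0 (matched /27)


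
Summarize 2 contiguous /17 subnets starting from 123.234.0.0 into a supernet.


Original prefix: /17
Number of subnets: 2 = 2^1
New prefix = 17 - 1 = 16
Supernet: 123.234.0.0/16


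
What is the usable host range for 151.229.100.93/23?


Network: 151.229.100.0
Broadcast: 151.229.101.255
First usable = network + 1
Last usable = broadcast - 1
Range: 151.229.100.1 to 151.229.101.254


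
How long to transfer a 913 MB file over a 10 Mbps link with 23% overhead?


Effective throughput = 10 * (1 - 23/100) = 7.7 Mbps
File size in Mb = 913 * 8 = 7304 Mb
Time = 7304 / 7.7
Time = 948.5714 seconds


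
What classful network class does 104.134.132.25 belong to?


First octet: 104
Binary: 01101000
0xxxxxxx -> Class A (1-126)
Class A, default mask 255.0.0.0 (/8)


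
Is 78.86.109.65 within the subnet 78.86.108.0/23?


Subnet network: 78.86.108.0
Test IP AND mask: 78.86.108.0
Yes, 78.86.109.65 is in 78.86.108.0/23


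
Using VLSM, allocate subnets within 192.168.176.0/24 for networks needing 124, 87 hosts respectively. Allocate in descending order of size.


124 hosts -> /25 (126 usable): 192.168.176.0/25
87 hosts -> /25 (126 usable): 192.168.176.128/25
Allocation: 192.168.176.0/25 (124 hosts, 126 usable); 192.168.176.128/25 (87 hosts, 126 usable)


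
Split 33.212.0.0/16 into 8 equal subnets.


New prefix = 16 + 3 = 19
Each subnet has 8192 addresses
  33.212.0.0/19
  33.212.32.0/19
  33.212.64.0/19
  33.212.96.0/19
  33.212.128.0/19
  33.212.160.0/19
  33.212.192.0/19
  33.212.224.0/19
Subnets: 33.212.0.0/19, 33.212.32.0/19, 33.212.64.0/19, 33.212.96.0/19, 33.212.128.0/19, 33.212.160.0/19, 33.212.192.0/19, 33.212.224.0/19


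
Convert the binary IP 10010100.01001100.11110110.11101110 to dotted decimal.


10010100 = 148
01001100 = 76
11110110 = 246
11101110 = 238
IP: 148.76.246.238


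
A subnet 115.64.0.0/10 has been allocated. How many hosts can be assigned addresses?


Host bits = 32 - 10 = 22
Total addresses = 2^22 = 4194304
Usable = total - 2 (network and broadcast)
Usable hosts: 4194302


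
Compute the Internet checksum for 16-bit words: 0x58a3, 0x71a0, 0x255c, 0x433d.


Sum all words (with carry folding):
+ 0x58a3 = 0x58a3
+ 0x71a0 = 0xca43
+ 0x255c = 0xef9f
+ 0x433d = 0x32dd
One's complement: ~0x32dd
Checksum = 0xcd22


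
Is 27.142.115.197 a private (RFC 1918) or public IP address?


RFC 1918 private ranges:
  10.0.0.0/8 (10.0.0.0 - 10.255.255.255)
  172.16.0.0/12 (172.16.0.0 - 172.31.255.255)
  192.168.0.0/16 (192.168.0.0 - 192.168.255.255)
Public (not in any RFC 1918 range)


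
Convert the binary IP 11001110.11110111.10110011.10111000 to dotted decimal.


11001110 = 206
11110111 = 247
10110011 = 179
10111000 = 184
IP: 206.247.179.184


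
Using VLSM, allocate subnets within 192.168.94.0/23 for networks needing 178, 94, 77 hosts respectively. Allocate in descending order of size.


178 hosts -> /24 (254 usable): 192.168.94.0/24
94 hosts -> /25 (126 usable): 192.168.95.0/25
77 hosts -> /25 (126 usable): 192.168.95.128/25
Allocation: 192.168.94.0/24 (178 hosts, 254 usable); 192.168.95.0/25 (94 hosts, 126 usable); 192.168.95.128/25 (77 hosts, 126 usable)
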